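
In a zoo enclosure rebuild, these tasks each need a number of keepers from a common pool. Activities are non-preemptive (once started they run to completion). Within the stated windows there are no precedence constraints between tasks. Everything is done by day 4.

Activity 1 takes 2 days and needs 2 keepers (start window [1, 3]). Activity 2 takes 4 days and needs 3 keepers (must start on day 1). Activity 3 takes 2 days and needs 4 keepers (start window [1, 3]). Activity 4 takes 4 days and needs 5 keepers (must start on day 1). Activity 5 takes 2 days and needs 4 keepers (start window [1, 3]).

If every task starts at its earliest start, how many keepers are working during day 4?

At early start, day 4 has: Activity 2, Activity 4.
Demand: 3 + 5 = 8.

8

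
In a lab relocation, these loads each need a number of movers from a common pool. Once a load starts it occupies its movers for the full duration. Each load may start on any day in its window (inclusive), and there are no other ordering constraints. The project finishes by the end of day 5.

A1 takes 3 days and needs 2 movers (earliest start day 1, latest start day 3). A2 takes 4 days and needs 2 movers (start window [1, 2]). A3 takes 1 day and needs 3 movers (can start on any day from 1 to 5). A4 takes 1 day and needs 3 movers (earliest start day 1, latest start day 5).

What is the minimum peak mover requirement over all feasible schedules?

Early-start (A1@1, A2@1, A3@1, A4@1) gives peak 10: d1:10  d2:4  d3:4  d4:2  d5:0.
Shift A3→4, A4→5.
Schedule A1@1, A2@1, A3@4, A4@5: d1:4  d2:4  d3:4  d4:5  d5:3 — peak 5.

5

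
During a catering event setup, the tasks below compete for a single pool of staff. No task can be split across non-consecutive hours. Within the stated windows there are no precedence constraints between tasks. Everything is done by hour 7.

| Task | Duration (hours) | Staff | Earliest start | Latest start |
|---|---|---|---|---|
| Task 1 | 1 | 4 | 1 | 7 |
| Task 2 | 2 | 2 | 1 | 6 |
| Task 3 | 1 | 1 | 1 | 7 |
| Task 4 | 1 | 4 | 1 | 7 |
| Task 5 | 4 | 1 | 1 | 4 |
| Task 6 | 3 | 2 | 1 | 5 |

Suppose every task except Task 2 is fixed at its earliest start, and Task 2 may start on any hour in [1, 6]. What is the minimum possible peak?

Task 2@1: h1:14  h2:5  h3:3  h4:1  h5:0  h6:0  h7:0 → peak 14
Task 2@2: h1:12  h2:5  h3:5  h4:1  h5:0  h6:0  h7:0 → peak 12
Task 2@3: h1:12  h2:3  h3:5  h4:3  h5:0  h6:0  h7:0 → peak 12
Task 2@4: h1:12  h2:3  h3:3  h4:3  h5:2  h6:0  h7:0 → peak 12
Task 2@5: h1:12  h2:3  h3:3  h4:1  h5:2  h6:2  h7:0 → peak 12
Task 2@6: h1:12  h2:3  h3:3  h4:1  h5:0  h6:2  h7:2 → peak 12
Best is Task 2@2, peak 12.

12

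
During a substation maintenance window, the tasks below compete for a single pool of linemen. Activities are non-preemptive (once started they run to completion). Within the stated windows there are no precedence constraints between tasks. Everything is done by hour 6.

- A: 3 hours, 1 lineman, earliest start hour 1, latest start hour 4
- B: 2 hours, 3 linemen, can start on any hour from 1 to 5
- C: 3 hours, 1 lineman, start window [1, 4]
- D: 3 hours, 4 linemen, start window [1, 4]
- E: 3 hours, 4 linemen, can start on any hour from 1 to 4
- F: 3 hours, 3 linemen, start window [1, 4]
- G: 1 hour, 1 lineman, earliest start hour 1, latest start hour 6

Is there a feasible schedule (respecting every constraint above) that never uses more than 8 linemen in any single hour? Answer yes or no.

yes

Schedule A@1, B@1, C@1, D@4, E@4, F@1, G@3: h1:8  h2:8  h3:6  h4:8  h5:8  h6:8 — peak 8 ≤ 8.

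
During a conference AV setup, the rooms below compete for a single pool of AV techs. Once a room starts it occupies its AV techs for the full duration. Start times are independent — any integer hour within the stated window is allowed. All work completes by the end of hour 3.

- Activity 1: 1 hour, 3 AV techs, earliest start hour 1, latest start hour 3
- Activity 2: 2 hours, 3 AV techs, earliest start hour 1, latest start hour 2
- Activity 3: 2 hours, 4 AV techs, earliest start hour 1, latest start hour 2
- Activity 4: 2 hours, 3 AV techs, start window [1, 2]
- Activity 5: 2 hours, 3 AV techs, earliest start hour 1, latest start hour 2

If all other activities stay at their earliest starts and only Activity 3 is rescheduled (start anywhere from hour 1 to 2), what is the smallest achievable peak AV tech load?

13

Activity 3@1: h1:16  h2:13  h3:0 → peak 16
Activity 3@2: h1:12  h2:13  h3:4 → peak 13
Best is Activity 3@2, peak 13.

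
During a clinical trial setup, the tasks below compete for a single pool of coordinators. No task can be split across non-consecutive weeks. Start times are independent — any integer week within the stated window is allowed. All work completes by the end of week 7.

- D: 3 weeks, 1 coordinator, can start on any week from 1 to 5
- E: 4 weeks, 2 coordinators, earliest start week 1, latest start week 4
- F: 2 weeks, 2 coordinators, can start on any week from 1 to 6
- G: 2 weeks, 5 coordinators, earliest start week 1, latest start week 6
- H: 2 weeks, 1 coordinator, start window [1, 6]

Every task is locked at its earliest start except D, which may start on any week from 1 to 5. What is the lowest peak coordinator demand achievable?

D@1: w1:11  w2:11  w3:3  w4:2  w5:0  w6:0  w7:0 → peak 11
D@2: w1:10  w2:11  w3:3  w4:3  w5:0  w6:0  w7:0 → peak 11
D@3: w1:10  w2:10  w3:3  w4:3  w5:1  w6:0  w7:0 → peak 10
D@4: w1:10  w2:10  w3:2  w4:3  w5:1  w6:1  w7:0 → peak 10
D@5: w1:10  w2:10  w3:2  w4:2  w5:1  w6:1  w7:1 → peak 10
Best is D@3, peak 10.

10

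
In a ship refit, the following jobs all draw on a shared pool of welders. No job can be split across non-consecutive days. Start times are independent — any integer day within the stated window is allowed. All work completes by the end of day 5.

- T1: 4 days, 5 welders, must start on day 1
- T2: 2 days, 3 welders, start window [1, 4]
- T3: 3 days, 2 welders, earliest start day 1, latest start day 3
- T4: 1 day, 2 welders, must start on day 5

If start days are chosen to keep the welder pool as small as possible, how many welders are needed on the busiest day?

8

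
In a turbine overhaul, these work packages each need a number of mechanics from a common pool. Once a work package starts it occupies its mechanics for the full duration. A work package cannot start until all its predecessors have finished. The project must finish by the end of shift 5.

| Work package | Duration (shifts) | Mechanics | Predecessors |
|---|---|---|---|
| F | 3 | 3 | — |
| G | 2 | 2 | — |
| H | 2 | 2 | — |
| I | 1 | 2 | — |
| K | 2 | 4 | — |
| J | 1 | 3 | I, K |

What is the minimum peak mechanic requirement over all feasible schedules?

7

Early-start (F@1, G@1, H@1, I@1, K@1, J@3) gives peak 13: s1:13  s2:11  s3:6  s4:0  s5:0.
Shift I→4, K→3, J→5.
Schedule F@1, G@1, H@1, I@4, K@3, J@5: s1:7  s2:7  s3:7  s4:6  s5:3 — peak 7.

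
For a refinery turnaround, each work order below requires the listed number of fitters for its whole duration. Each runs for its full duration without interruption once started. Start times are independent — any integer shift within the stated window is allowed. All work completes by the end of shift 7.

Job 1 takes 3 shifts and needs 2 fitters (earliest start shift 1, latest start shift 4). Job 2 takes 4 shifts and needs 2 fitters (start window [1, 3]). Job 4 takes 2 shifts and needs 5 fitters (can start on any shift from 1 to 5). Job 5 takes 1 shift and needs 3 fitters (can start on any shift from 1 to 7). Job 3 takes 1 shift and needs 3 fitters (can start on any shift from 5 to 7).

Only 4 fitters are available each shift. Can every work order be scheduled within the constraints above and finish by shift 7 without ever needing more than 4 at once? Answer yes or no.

no

Total fitter-shifts = 30; over 7 shifts the average is 30/7 > 4, so some shift must exceed 4.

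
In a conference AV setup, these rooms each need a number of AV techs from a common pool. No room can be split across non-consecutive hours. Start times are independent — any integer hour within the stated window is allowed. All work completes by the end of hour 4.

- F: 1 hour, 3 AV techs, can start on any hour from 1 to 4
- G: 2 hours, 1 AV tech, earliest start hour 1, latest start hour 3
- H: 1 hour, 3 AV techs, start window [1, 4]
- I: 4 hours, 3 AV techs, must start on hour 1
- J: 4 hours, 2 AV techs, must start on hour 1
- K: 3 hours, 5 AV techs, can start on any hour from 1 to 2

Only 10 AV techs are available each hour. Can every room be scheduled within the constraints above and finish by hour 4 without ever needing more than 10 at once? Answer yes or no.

no

Total AV tech-hours = 43; over 4 hours the average is 43/4 > 10, so some hour must exceed 10.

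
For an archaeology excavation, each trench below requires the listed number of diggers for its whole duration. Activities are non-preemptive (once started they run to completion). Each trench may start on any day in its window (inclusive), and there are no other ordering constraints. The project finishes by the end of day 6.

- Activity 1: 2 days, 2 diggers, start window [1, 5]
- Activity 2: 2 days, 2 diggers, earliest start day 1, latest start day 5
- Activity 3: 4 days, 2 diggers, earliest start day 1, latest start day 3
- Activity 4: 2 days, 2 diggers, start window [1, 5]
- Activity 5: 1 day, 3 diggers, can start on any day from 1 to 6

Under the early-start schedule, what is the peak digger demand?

11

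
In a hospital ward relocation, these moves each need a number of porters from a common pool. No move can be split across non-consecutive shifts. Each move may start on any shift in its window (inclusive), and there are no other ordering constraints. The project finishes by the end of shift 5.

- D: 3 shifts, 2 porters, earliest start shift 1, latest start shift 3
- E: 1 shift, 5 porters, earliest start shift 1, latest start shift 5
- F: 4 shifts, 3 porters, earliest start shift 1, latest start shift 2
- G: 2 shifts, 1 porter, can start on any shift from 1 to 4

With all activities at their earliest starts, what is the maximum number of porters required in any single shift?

Early-start schedule: D@1, E@1, F@1, G@1.
Load per shift: shift 1: 11, shift 2: 6, shift 3: 5, shift 4: 3, shift 5: 0.
Peak is 11.

11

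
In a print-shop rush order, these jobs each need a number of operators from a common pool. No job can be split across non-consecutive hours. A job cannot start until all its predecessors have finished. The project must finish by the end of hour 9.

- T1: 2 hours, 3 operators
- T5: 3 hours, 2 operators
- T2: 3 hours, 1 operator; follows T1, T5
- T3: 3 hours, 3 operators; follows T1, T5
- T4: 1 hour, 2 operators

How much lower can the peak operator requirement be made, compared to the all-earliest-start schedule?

Early-start peak: h1:7  h2:5  h3:2  h4:4  h5:4  h6:4  h7:0  h8:0  h9:0 ⇒ 7.
Leveled (T1@1, T5@3, T2@6, T3@6, T4@3): h1:3  h2:3  h3:4  h4:2  h5:2  h6:4  h7:4  h8:4  h9:0 ⇒ 4.
Reduction 7 − 4 = 3.

3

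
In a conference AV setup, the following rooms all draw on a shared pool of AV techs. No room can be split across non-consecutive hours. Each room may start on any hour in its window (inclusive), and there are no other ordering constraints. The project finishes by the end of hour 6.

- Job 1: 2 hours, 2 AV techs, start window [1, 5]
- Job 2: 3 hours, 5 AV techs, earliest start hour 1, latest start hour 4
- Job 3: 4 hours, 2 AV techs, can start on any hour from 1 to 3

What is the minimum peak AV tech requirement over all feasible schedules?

7

Early-start (Job 1@1, Job 2@1, Job 3@1) gives peak 9: h1:9  h2:9  h3:7  h4:2  h5:0  h6:0.
Shift Job 3→3.
Schedule Job 1@1, Job 2@1, Job 3@3: h1:7  h2:7  h3:7  h4:2  h5:2  h6:2 — peak 7.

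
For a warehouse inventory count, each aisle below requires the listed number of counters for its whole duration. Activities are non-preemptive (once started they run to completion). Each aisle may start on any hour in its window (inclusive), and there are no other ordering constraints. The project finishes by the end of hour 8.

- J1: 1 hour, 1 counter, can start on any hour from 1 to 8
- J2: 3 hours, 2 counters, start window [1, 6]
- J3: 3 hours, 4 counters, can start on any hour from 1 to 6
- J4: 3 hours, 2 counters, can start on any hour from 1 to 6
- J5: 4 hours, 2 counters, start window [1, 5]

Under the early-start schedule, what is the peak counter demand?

Early-start schedule: J1@1, J2@1, J3@1, J4@1, J5@1.
Load per hour: hour 1: 11, hour 2: 10, hour 3: 10, hour 4: 2, hour 5: 0, hour 6: 0, hour 7: 0, hour 8: 0.
Peak is 11.

11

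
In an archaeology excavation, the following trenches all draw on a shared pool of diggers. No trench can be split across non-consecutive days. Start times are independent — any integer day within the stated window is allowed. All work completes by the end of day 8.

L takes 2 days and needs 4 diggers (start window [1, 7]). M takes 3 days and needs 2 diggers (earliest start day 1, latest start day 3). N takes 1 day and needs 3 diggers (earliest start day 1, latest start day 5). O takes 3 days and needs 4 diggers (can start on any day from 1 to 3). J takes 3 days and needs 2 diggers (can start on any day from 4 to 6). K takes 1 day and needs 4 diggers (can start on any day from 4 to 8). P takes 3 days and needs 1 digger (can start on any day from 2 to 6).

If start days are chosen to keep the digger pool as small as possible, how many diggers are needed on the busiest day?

Early-start (L@1, M@1, N@1, O@1, J@4, K@4, P@2) gives peak 13: d1:13  d2:11  d3:7  d4:7  d5:2  d6:2  d7:0  d8:0.
Shift L→7, O→2, K→5, P→6.
Schedule L@7, M@1, N@1, O@2, J@4, K@5, P@6: d1:5  d2:6  d3:6  d4:6  d5:6  d6:3  d7:5  d8:5 — peak 6.
Total digger-days = 42 over 8 days ⇒ peak ≥ ⌈42/8⌉ = 6, so 6 is optimal.

6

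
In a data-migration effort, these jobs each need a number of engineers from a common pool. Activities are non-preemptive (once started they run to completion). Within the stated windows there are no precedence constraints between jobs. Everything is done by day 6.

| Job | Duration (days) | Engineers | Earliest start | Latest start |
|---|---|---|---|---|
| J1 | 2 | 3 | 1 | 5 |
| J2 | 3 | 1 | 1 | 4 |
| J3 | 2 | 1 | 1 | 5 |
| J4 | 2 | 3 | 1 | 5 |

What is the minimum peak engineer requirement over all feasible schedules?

Early-start (J1@1, J2@1, J3@1, J4@1) gives peak 8: d1:8  d2:8  d3:1  d4:0  d5:0  d6:0.
Shift J3→3, J4→4.
Schedule J1@1, J2@1, J3@3, J4@4: d1:4  d2:4  d3:2  d4:4  d5:3  d6:0 — peak 4.

4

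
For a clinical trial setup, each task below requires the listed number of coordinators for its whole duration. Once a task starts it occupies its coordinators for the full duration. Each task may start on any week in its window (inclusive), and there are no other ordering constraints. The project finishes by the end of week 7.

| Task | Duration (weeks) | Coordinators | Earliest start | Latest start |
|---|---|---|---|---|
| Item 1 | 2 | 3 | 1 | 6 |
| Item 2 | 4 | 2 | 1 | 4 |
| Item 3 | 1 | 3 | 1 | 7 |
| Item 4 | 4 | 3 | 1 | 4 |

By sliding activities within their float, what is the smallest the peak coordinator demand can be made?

Early-start (Item 1@1, Item 2@1, Item 3@1, Item 4@1) gives peak 11: w1:11  w2:8  w3:5  w4:5  w5:0  w6:0  w7:0.
Shift Item 3→3, Item 4→4.
Schedule Item 1@1, Item 2@1, Item 3@3, Item 4@4: w1:5  w2:5  w3:5  w4:5  w5:3  w6:3  w7:3 — peak 5.
Total coordinator-weeks = 29 over 7 weeks ⇒ peak ≥ ⌈29/7⌉ = 5, so 5 is optimal.

5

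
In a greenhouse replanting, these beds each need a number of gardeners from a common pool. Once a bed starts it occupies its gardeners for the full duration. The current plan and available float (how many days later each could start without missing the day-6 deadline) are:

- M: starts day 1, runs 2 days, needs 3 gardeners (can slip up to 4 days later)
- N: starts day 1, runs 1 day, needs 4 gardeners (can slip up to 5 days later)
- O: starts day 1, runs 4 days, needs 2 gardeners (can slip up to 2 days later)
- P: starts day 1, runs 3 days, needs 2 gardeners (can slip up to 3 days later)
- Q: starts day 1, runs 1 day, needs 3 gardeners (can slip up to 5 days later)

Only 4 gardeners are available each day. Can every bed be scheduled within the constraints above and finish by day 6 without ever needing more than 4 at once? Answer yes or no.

no

Total gardener-days = 27; over 6 days the average is 27/6 > 4, so some day must exceed 4.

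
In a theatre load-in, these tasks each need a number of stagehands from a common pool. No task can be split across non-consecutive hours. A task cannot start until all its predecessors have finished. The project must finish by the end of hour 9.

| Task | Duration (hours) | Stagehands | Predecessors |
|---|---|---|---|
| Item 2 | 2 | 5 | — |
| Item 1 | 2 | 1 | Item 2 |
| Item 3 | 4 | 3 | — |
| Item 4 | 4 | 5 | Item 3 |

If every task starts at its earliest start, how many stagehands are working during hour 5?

5

At early start, hour 5 has: Item 4.
Demand: 5 = 5.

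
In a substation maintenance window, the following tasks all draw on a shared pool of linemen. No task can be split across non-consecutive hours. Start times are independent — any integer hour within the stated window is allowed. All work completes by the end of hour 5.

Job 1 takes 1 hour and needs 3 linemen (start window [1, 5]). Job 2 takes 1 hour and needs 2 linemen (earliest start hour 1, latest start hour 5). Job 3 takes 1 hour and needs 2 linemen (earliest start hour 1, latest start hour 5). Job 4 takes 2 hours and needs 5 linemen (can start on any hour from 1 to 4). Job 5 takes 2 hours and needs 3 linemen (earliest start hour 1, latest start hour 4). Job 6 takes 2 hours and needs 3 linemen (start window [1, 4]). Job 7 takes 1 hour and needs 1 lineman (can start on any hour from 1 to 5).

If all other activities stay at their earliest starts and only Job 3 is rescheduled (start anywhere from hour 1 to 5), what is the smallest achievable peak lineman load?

17

Job 3@1: h1:19  h2:11  h3:0  h4:0  h5:0 → peak 19
Job 3@2: h1:17  h2:13  h3:0  h4:0  h5:0 → peak 17
Job 3@3: h1:17  h2:11  h3:2  h4:0  h5:0 → peak 17
Job 3@4: h1:17  h2:11  h3:0  h4:2  h5:0 → peak 17
Job 3@5: h1:17  h2:11  h3:0  h4:0  h5:2 → peak 17
Best is Job 3@2, peak 17.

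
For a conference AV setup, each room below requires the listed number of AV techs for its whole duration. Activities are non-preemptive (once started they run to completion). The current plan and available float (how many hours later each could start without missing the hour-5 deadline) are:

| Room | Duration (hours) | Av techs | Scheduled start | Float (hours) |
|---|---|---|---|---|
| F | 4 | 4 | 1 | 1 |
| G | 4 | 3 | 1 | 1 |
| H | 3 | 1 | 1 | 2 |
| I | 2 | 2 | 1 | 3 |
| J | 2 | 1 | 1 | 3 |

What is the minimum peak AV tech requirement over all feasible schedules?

Early-start (F@1, G@1, H@1, I@1, J@1) gives peak 11: h1:11  h2:11  h3:8  h4:7  h5:0.
Shift I→4.
Schedule F@1, G@1, H@1, I@4, J@1: h1:9  h2:9  h3:8  h4:9  h5:2 — peak 9.

9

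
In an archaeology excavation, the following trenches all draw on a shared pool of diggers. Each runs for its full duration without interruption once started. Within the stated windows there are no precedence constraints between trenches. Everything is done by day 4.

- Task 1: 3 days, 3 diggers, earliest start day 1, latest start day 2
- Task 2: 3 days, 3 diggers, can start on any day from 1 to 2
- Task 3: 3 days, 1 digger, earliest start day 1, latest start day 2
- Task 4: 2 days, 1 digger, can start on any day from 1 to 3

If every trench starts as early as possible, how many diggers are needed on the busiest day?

8

Early-start schedule: Task 1@1, Task 2@1, Task 3@1, Task 4@1.
Load per day: day 1: 8, day 2: 8, day 3: 7, day 4: 0.
Peak is 8.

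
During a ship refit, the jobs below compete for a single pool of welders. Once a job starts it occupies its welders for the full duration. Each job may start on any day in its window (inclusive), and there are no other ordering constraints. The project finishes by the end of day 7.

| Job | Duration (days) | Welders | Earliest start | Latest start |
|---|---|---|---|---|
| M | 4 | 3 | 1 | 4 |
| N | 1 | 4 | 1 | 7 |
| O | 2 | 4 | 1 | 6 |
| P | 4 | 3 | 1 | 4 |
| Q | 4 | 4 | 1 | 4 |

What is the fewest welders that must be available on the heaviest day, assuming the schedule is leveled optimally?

Early-start (M@1, N@1, O@1, P@1, Q@1) gives peak 18: d1:18  d2:14  d3:10  d4:10  d5:0  d6:0  d7:0.
Shift O→2, Q→4.
Schedule M@1, N@1, O@2, P@1, Q@4: d1:10  d2:10  d3:10  d4:10  d5:4  d6:4  d7:4 — peak 10.

10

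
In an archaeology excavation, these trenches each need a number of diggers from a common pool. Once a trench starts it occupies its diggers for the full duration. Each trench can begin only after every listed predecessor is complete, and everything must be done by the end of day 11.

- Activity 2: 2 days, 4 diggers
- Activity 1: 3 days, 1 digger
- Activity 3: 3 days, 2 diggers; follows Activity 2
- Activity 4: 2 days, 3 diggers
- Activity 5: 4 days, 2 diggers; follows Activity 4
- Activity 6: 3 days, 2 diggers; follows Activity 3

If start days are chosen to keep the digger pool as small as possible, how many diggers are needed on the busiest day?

4

Early-start (Activity 2@1, Activity 1@1, Activity 3@3, Activity 4@1, Activity 5@3, Activity 6@6) gives peak 8: d1:8  d2:8  d3:5  d4:4  d5:4  d6:4  d7:2  d8:2  d9:0  d10:0  d11:0.
Shift Activity 1→3, Activity 4→6, Activity 5→8, Activity 6→8.
Schedule Activity 2@1, Activity 1@3, Activity 3@3, Activity 4@6, Activity 5@8, Activity 6@8: d1:4  d2:4  d3:3  d4:3  d5:3  d6:3  d7:3  d8:4  d9:4  d10:4  d11:2 — peak 4.
Total digger-days = 37 over 11 days ⇒ peak ≥ ⌈37/11⌉ = 4, so 4 is optimal.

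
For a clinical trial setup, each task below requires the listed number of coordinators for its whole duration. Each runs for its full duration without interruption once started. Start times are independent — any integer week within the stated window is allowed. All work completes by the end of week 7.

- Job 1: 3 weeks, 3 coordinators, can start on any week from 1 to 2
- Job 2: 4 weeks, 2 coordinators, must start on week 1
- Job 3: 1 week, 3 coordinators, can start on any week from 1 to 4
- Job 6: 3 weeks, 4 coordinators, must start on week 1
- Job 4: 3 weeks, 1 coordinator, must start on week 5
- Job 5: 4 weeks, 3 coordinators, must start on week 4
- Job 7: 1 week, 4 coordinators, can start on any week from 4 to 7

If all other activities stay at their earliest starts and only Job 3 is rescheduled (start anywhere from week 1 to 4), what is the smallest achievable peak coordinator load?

Job 3@1: w1:12  w2:9  w3:9  w4:9  w5:4  w6:4  w7:4 → peak 12
Job 3@2: w1:9  w2:12  w3:9  w4:9  w5:4  w6:4  w7:4 → peak 12
Job 3@3: w1:9  w2:9  w3:12  w4:9  w5:4  w6:4  w7:4 → peak 12
Job 3@4: w1:9  w2:9  w3:9  w4:12  w5:4  w6:4  w7:4 → peak 12
Best is Job 3@1, peak 12.

12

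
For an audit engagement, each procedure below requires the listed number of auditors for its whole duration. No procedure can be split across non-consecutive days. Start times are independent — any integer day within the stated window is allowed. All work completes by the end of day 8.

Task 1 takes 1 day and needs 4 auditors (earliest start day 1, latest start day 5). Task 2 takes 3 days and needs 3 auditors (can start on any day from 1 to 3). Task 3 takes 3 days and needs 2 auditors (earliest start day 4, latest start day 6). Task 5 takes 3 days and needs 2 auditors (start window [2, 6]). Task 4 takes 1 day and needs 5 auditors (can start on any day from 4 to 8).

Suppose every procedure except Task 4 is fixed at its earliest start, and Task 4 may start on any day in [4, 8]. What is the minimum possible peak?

Task 4@4: d1:7  d2:5  d3:5  d4:9  d5:2  d6:2  d7:0  d8:0 → peak 9
Task 4@5: d1:7  d2:5  d3:5  d4:4  d5:7  d6:2  d7:0  d8:0 → peak 7
Task 4@6: d1:7  d2:5  d3:5  d4:4  d5:2  d6:7  d7:0  d8:0 → peak 7
Task 4@7: d1:7  d2:5  d3:5  d4:4  d5:2  d6:2  d7:5  d8:0 → peak 7
Task 4@8: d1:7  d2:5  d3:5  d4:4  d5:2  d6:2  d7:0  d8:5 → peak 7
Best is Task 4@5, peak 7.

7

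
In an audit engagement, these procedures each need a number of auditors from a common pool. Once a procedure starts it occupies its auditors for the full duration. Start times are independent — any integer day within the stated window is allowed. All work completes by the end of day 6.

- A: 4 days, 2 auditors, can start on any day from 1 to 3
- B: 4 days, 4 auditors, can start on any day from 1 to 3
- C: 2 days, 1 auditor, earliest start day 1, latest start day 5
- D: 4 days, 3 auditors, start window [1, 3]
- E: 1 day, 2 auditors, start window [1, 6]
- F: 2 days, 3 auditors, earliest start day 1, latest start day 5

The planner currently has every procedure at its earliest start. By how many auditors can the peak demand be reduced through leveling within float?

6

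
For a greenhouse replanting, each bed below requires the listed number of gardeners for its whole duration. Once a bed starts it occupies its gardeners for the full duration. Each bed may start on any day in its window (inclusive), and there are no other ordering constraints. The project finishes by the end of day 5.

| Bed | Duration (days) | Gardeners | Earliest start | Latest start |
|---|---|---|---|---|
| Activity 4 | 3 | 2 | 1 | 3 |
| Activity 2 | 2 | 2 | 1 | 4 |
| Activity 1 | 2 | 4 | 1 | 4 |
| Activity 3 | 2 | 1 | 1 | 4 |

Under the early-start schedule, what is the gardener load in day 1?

At early start, day 1 has: Activity 4, Activity 2, Activity 1, Activity 3.
Demand: 2 + 2 + 4 + 1 = 9.

9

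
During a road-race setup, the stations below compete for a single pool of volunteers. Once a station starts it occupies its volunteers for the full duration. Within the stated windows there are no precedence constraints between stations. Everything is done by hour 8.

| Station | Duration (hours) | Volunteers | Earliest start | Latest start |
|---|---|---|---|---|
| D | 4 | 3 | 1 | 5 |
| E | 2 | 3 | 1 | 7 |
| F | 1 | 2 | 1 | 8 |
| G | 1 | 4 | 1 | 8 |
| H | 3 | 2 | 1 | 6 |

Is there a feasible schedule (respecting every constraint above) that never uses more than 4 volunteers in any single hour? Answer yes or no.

no

The minimum achievable peak is 5; 4 < 5, so no feasible schedule stays within the cap.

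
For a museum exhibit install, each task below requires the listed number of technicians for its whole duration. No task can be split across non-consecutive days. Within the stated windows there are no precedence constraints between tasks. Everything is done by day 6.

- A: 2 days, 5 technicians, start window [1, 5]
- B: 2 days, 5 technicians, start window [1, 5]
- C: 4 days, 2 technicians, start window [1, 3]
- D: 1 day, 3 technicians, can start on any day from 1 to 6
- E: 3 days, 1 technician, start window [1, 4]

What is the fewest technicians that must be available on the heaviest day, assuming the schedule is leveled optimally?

Early-start (A@1, B@1, C@1, D@1, E@1) gives peak 16: d1:16  d2:13  d3:3  d4:2  d5:0  d6:0.
Shift B→4, C→3, D→3.
Schedule A@1, B@4, C@3, D@3, E@1: d1:6  d2:6  d3:6  d4:7  d5:7  d6:2 — peak 7.

7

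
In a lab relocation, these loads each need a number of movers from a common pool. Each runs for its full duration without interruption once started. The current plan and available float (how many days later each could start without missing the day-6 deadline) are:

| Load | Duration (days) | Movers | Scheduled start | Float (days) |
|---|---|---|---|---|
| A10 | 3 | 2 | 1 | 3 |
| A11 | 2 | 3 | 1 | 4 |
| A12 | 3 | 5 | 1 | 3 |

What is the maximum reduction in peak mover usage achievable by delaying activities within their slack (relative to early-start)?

Early-start peak: d1:10  d2:10  d3:7  d4:0  d5:0  d6:0 ⇒ 10.
Leveled (A10@1, A11@1, A12@4): d1:5  d2:5  d3:2  d4:5  d5:5  d6:5 ⇒ 5.
Reduction 10 − 5 = 5.

5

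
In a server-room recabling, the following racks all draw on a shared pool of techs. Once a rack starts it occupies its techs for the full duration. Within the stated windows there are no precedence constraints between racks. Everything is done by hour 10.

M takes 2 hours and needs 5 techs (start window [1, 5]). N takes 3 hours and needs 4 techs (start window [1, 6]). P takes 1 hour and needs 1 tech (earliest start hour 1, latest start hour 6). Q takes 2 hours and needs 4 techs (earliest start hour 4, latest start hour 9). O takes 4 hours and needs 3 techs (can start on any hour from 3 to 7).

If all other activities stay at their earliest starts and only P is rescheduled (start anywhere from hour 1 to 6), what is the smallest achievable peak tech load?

9

P@1: h1:10  h2:9  h3:7  h4:7  h5:7  h6:3  h7:0  h8:0  h9:0  h10:0 → peak 10
P@2: h1:9  h2:10  h3:7  h4:7  h5:7  h6:3  h7:0  h8:0  h9:0  h10:0 → peak 10
P@3: h1:9  h2:9  h3:8  h4:7  h5:7  h6:3  h7:0  h8:0  h9:0  h10:0 → peak 9
P@4: h1:9  h2:9  h3:7  h4:8  h5:7  h6:3  h7:0  h8:0  h9:0  h10:0 → peak 9
P@5: h1:9  h2:9  h3:7  h4:7  h5:8  h6:3  h7:0  h8:0  h9:0  h10:0 → peak 9
P@6: h1:9  h2:9  h3:7  h4:7  h5:7  h6:4  h7:0  h8:0  h9:0  h10:0 → peak 9
Best is P@3, peak 9.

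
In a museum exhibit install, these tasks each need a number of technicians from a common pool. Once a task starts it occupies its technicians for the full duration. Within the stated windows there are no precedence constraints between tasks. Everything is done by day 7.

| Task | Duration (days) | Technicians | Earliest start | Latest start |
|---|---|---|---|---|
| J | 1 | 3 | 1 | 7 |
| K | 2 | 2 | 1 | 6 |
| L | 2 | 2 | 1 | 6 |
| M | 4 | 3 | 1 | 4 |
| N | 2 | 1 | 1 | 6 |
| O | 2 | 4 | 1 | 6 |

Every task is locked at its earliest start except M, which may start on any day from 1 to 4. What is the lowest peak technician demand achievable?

12

M@1: d1:15  d2:12  d3:3  d4:3  d5:0  d6:0  d7:0 → peak 15
M@2: d1:12  d2:12  d3:3  d4:3  d5:3  d6:0  d7:0 → peak 12
M@3: d1:12  d2:9  d3:3  d4:3  d5:3  d6:3  d7:0 → peak 12
M@4: d1:12  d2:9  d3:0  d4:3  d5:3  d6:3  d7:3 → peak 12
Best is M@2, peak 12.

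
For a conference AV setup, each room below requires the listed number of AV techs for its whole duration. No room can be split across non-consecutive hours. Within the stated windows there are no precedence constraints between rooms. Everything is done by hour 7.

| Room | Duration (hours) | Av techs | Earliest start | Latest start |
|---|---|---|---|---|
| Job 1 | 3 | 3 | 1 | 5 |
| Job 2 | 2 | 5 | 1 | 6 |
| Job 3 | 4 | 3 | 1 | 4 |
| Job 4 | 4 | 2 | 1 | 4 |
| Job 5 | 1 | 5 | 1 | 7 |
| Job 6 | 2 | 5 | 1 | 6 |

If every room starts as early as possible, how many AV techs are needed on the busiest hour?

Early-start schedule: Job 1@1, Job 2@1, Job 3@1, Job 4@1, Job 5@1, Job 6@1.
Load per hour: hour 1: 23, hour 2: 18, hour 3: 8, hour 4: 5, hour 5: 0, hour 6: 0, hour 7: 0.
Peak is 23.

23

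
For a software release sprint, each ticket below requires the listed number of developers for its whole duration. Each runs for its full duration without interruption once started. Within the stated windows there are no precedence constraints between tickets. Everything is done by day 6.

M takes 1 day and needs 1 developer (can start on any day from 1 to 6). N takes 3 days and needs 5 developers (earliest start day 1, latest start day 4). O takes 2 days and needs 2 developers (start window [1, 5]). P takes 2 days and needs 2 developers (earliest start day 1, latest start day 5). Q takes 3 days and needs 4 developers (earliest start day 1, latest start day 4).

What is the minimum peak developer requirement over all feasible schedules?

7

Early-start (M@1, N@1, O@1, P@1, Q@1) gives peak 14: d1:14  d2:13  d3:9  d4:0  d5:0  d6:0.
Shift O→2, P→4, Q→4.
Schedule M@1, N@1, O@2, P@4, Q@4: d1:6  d2:7  d3:7  d4:6  d5:6  d6:4 — peak 7.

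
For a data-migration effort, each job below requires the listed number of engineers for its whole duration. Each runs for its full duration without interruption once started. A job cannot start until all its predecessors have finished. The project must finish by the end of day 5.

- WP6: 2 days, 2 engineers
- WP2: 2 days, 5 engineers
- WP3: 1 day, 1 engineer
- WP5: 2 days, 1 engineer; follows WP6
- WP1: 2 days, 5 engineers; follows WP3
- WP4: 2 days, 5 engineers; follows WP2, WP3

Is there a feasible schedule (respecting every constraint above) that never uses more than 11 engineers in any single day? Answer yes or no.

Schedule WP6@1, WP2@1, WP3@1, WP5@3, WP1@3, WP4@3: d1:8  d2:7  d3:11  d4:11  d5:0 — peak 11 ≤ 11.

yes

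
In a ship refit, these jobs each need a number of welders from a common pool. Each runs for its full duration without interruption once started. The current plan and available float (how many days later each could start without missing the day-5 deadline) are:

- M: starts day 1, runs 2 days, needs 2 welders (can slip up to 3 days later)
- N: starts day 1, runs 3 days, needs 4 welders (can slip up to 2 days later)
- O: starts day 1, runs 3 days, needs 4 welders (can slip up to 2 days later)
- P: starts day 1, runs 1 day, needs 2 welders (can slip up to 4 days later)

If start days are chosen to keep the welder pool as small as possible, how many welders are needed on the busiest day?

8

Early-start (M@1, N@1, O@1, P@1) gives peak 12: d1:12  d2:10  d3:8  d4:0  d5:0.
Shift O→3.
Schedule M@1, N@1, O@3, P@1: d1:8  d2:6  d3:8  d4:4  d5:4 — peak 8.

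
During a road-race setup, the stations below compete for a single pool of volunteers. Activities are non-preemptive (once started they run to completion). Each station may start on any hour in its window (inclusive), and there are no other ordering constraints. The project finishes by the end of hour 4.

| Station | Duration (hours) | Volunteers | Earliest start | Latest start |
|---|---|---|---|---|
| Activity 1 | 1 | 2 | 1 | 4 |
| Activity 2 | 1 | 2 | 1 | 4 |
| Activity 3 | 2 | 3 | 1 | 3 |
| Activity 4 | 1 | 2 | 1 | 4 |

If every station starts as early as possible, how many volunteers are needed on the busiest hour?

Early-start schedule: Activity 1@1, Activity 2@1, Activity 3@1, Activity 4@1.
Load per hour: hour 1: 9, hour 2: 3, hour 3: 0, hour 4: 0.
Peak is 9.

9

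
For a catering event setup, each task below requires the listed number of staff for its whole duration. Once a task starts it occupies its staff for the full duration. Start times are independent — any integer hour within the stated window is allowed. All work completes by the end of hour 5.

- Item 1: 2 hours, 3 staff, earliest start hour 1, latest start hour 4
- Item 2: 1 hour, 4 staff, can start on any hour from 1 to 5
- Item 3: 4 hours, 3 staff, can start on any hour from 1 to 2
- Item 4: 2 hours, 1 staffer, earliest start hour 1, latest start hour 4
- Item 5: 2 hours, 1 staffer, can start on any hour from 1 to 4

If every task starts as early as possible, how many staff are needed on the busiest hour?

Early-start schedule: Item 1@1, Item 2@1, Item 3@1, Item 4@1, Item 5@1.
Load per hour: hour 1: 12, hour 2: 8, hour 3: 3, hour 4: 3, hour 5: 0.
Peak is 12.

12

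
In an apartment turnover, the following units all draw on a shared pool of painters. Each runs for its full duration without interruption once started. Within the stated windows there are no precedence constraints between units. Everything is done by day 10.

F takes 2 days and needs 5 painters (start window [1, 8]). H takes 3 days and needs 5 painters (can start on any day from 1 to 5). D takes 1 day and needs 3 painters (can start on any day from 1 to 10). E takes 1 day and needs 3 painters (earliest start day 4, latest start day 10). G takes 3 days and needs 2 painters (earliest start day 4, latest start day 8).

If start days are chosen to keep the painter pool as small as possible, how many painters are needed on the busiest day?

5

Early-start (F@1, H@1, D@1, E@4, G@4) gives peak 13: d1:13  d2:10  d3:5  d4:5  d5:2  d6:2  d7:0  d8:0  d9:0  d10:0.
Shift H→3, D→6, E→7, G→6.
Schedule F@1, H@3, D@6, E@7, G@6: d1:5  d2:5  d3:5  d4:5  d5:5  d6:5  d7:5  d8:2  d9:0  d10:0 — peak 5.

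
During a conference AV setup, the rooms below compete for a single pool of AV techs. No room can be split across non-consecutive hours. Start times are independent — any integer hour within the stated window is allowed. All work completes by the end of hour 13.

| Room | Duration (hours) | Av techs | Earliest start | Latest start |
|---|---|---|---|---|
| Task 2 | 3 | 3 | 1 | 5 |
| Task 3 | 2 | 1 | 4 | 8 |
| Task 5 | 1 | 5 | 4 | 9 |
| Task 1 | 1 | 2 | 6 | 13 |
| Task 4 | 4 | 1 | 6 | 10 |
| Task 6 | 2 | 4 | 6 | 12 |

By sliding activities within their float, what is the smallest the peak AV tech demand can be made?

5

Early-start (Task 2@1, Task 3@4, Task 5@4, Task 1@6, Task 4@6, Task 6@6) gives peak 7: h1:3  h2:3  h3:3  h4:6  h5:1  h6:7  h7:5  h8:1  h9:1  h10:0  h11:0  h12:0  h13:0.
Shift Task 5→6, Task 1→7, Task 4→7, Task 6→8.
Schedule Task 2@1, Task 3@4, Task 5@6, Task 1@7, Task 4@7, Task 6@8: h1:3  h2:3  h3:3  h4:1  h5:1  h6:5  h7:3  h8:5  h9:5  h10:1  h11:0  h12:0  h13:0 — peak 5.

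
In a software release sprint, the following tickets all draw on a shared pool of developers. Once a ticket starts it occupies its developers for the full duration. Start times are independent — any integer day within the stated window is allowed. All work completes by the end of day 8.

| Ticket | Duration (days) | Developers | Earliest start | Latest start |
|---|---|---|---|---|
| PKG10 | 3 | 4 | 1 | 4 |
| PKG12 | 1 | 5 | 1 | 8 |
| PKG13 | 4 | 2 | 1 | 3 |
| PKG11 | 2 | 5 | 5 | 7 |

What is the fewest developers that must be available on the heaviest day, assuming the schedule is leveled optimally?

6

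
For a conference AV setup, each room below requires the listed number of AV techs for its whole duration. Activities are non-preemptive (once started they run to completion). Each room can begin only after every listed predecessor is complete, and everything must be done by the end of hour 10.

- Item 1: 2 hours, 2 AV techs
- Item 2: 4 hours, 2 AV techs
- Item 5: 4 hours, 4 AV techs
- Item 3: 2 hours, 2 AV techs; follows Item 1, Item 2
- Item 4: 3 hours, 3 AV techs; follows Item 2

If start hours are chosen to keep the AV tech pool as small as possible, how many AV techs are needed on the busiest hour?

Early-start (Item 1@1, Item 2@1, Item 5@1, Item 3@5, Item 4@5) gives peak 8: h1:8  h2:8  h3:6  h4:6  h5:5  h6:5  h7:3  h8:0  h9:0  h10:0.
Shift Item 5→3, Item 4→7.
Schedule Item 1@1, Item 2@1, Item 5@3, Item 3@5, Item 4@7: h1:4  h2:4  h3:6  h4:6  h5:6  h6:6  h7:3  h8:3  h9:3  h10:0 — peak 6.

6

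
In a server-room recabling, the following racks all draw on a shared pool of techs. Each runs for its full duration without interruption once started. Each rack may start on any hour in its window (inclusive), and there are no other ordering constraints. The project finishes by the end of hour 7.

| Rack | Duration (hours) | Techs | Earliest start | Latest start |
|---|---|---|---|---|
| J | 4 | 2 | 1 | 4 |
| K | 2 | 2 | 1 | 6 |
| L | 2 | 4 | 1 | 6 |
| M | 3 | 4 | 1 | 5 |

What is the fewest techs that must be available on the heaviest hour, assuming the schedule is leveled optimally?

6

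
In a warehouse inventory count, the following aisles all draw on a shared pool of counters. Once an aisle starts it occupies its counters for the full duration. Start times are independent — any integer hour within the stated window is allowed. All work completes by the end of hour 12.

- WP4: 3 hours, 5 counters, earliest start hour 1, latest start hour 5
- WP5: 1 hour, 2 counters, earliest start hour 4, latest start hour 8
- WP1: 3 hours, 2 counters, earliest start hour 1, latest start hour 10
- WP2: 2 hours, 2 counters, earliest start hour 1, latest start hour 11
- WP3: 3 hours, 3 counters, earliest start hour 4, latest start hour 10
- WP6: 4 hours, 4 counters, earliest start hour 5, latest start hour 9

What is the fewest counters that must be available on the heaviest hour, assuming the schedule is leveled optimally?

Early-start (WP4@1, WP5@4, WP1@1, WP2@1, WP3@4, WP6@5) gives peak 9: h1:9  h2:9  h3:7  h4:5  h5:7  h6:7  h7:4  h8:4  h9:0  h10:0  h11:0  h12:0.
Shift WP1→4, WP2→7, WP3→5, WP6→9.
Schedule WP4@1, WP5@4, WP1@4, WP2@7, WP3@5, WP6@9: h1:5  h2:5  h3:5  h4:4  h5:5  h6:5  h7:5  h8:2  h9:4  h10:4  h11:4  h12:4 — peak 5.
Total counter-hours = 52 over 12 hours ⇒ peak ≥ ⌈52/12⌉ = 5, so 5 is optimal.

5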